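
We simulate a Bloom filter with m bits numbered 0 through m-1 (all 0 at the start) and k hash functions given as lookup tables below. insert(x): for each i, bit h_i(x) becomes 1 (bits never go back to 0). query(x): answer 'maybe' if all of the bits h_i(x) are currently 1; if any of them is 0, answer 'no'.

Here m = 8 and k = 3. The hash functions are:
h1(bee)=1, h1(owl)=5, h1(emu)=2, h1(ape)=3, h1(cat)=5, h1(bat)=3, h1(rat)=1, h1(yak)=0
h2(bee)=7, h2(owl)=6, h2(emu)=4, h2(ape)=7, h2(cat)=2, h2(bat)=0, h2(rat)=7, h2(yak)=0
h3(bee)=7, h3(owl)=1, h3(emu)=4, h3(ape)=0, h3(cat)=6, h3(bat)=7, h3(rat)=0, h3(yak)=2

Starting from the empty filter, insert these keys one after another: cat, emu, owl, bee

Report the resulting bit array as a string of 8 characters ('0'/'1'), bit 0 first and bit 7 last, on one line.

Start: bits=00000000
After insert 'cat': sets bits 2 5 6 -> bits=00100110
After insert 'emu': sets bits 2 4 -> bits=00101110
After insert 'owl': sets bits 1 5 6 -> bits=01101110
After insert 'bee': sets bits 1 7 -> bits=01101111

Answer: 01101111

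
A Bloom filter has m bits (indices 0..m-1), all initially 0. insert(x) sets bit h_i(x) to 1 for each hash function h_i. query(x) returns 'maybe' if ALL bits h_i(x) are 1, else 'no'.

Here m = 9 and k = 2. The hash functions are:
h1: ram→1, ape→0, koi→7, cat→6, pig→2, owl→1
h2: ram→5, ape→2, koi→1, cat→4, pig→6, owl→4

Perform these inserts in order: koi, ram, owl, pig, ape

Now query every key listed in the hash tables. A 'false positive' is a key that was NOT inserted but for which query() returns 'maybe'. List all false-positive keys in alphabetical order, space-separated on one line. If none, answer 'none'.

Answer: cat

Derivation:
Start: bits=000000000
After insert 'koi': sets bits 1 7 -> bits=010000010
After insert 'ram': sets bits 1 5 -> bits=010001010
After insert 'owl': sets bits 1 4 -> bits=010011010
After insert 'pig': sets bits 2 6 -> bits=011011110
After insert 'ape': sets bits 0 2 -> bits=111011110
Not inserted: cat — query each against bits=111011110:
query cat: checks bit4=1, bit6=1 (all 1) -> maybe => FALSE POSITIVE
False positives (alphabetical): cat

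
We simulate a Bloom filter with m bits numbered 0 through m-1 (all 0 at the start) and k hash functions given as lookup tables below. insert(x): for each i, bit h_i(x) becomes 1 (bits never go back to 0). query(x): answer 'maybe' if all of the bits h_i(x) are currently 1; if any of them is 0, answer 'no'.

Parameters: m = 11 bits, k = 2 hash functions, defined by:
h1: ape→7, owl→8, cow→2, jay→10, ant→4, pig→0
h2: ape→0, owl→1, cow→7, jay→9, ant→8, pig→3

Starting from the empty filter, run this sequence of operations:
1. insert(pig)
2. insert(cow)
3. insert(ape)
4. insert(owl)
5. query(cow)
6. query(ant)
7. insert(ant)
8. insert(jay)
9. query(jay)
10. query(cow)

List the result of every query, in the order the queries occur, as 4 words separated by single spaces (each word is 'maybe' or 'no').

Start: bits=00000000000
Op 1: insert pig -> sets bits 0 3 -> bits=10010000000
Op 2: insert cow -> sets bits 2 7 -> bits=10110001000
Op 3: insert ape -> sets bits 0 7 -> bits=10110001000
Op 4: insert owl -> sets bits 1 8 -> bits=11110001100
Op 5: query cow -> checks bit2=1, bit7=1 (all 1) -> maybe
Op 6: query ant -> checks bit4=0, bit8=1 (has a 0) -> no
Op 7: insert ant -> sets bits 4 8 -> bits=11111001100
Op 8: insert jay -> sets bits 9 10 -> bits=11111001111
Op 9: query jay -> checks bit9=1, bit10=1 (all 1) -> maybe
Op 10: query cow -> checks bit2=1, bit7=1 (all 1) -> maybe
Query results in order: maybe no maybe maybe

Answer: maybe no maybe maybe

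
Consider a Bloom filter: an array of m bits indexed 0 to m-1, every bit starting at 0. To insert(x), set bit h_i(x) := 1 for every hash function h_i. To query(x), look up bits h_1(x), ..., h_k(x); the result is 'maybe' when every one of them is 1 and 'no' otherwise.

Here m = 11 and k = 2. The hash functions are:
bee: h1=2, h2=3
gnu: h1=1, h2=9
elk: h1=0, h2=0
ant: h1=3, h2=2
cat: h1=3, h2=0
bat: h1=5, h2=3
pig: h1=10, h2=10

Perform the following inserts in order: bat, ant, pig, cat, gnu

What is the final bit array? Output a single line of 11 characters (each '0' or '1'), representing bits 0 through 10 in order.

Start: bits=00000000000
After insert 'bat': sets bits 3 5 -> bits=00010100000
After insert 'ant': sets bits 2 3 -> bits=00110100000
After insert 'pig': sets bits 10 -> bits=00110100001
After insert 'cat': sets bits 0 3 -> bits=10110100001
After insert 'gnu': sets bits 1 9 -> bits=11110100011

Answer: 11110100011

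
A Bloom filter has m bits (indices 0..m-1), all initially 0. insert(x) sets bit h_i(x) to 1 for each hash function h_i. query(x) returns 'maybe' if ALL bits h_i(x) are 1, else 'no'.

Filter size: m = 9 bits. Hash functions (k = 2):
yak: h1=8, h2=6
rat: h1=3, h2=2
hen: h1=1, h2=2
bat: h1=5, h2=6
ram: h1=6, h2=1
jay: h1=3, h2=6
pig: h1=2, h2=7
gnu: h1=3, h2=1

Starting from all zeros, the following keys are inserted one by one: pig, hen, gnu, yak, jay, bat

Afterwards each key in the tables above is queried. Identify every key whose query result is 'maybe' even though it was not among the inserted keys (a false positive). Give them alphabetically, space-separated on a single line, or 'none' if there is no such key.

Answer: ram rat

Derivation:
Start: bits=000000000
After insert 'pig': sets bits 2 7 -> bits=001000010
After insert 'hen': sets bits 1 2 -> bits=011000010
After insert 'gnu': sets bits 1 3 -> bits=011100010
After insert 'yak': sets bits 6 8 -> bits=011100111
After insert 'jay': sets bits 3 6 -> bits=011100111
After insert 'bat': sets bits 5 6 -> bits=011101111
Not inserted: ram rat — query each against bits=011101111:
query ram: checks bit1=1, bit6=1 (all 1) -> maybe => FALSE POSITIVE
query rat: checks bit2=1, bit3=1 (all 1) -> maybe => FALSE POSITIVE
False positives (alphabetical): ram rat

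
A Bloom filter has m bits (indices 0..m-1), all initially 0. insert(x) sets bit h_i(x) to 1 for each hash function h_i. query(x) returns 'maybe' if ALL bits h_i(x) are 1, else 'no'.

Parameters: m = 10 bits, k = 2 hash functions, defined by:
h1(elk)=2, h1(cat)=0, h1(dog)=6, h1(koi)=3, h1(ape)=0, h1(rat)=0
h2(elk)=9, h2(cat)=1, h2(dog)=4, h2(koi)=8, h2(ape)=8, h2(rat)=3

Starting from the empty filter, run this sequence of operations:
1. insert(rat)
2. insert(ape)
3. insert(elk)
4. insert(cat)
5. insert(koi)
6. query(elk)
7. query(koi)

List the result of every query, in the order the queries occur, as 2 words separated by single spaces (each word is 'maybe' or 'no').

Start: bits=0000000000
Op 1: insert rat -> sets bits 0 3 -> bits=1001000000
Op 2: insert ape -> sets bits 0 8 -> bits=1001000010
Op 3: insert elk -> sets bits 2 9 -> bits=1011000011
Op 4: insert cat -> sets bits 0 1 -> bits=1111000011
Op 5: insert koi -> sets bits 3 8 -> bits=1111000011
Op 6: query elk -> checks bit2=1, bit9=1 (all 1) -> maybe
Op 7: query koi -> checks bit3=1, bit8=1 (all 1) -> maybe
Query results in order: maybe maybe

Answer: maybe maybe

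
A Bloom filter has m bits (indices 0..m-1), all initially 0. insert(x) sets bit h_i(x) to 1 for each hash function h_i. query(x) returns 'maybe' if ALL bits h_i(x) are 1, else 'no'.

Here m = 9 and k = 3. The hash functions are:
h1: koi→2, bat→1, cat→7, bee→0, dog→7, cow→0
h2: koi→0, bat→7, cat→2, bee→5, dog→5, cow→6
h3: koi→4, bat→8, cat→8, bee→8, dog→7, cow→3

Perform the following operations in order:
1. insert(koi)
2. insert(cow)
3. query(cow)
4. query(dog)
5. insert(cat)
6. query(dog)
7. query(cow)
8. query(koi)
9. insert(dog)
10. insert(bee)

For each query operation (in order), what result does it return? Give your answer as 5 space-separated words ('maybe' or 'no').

Answer: maybe no no maybe maybe

Derivation:
Start: bits=000000000
Op 1: insert koi -> sets bits 0 2 4 -> bits=101010000
Op 2: insert cow -> sets bits 0 3 6 -> bits=101110100
Op 3: query cow -> checks bit0=1, bit3=1, bit6=1 (all 1) -> maybe
Op 4: query dog -> checks bit5=0, bit7=0 (has a 0) -> no
Op 5: insert cat -> sets bits 2 7 8 -> bits=101110111
Op 6: query dog -> checks bit5=0, bit7=1 (has a 0) -> no
Op 7: query cow -> checks bit0=1, bit3=1, bit6=1 (all 1) -> maybe
Op 8: query koi -> checks bit0=1, bit2=1, bit4=1 (all 1) -> maybe
Op 9: insert dog -> sets bits 5 7 -> bits=101111111
Op 10: insert bee -> sets bits 0 5 8 -> bits=101111111
Query results in order: maybe no no maybe maybe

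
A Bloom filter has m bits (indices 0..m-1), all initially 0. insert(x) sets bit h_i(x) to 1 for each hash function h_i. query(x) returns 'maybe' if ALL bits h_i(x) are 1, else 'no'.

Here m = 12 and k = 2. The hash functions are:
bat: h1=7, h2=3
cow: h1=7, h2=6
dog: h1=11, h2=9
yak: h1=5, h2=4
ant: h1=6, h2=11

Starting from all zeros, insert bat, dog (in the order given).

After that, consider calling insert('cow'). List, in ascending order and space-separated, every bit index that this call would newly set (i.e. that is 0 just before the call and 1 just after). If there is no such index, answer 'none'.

Start: bits=000000000000
After insert 'bat': sets bits 3 7 -> bits=000100010000
After insert 'dog': sets bits 9 11 -> bits=000100010101
insert 'cow' would touch bits 6 7; currently bit6=0, bit7=1
Bits that are 0 among those (would change 0->1): 6

Answer: 6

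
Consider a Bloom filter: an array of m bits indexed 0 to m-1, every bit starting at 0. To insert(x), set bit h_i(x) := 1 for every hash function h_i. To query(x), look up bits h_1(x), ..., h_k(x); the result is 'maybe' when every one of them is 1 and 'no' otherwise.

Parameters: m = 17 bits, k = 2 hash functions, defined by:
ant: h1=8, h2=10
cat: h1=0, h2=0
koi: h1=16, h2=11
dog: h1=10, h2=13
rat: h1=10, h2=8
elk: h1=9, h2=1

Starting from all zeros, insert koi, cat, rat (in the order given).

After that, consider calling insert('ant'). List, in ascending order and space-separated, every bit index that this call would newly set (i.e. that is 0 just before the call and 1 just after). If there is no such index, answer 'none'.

Answer: none

Derivation:
Start: bits=00000000000000000
After insert 'koi': sets bits 11 16 -> bits=00000000000100001
After insert 'cat': sets bits 0 -> bits=10000000000100001
After insert 'rat': sets bits 8 10 -> bits=10000000101100001
insert 'ant' would touch bits 8 10; currently bit8=1, bit10=1
Bits that are 0 among those (would change 0->1): none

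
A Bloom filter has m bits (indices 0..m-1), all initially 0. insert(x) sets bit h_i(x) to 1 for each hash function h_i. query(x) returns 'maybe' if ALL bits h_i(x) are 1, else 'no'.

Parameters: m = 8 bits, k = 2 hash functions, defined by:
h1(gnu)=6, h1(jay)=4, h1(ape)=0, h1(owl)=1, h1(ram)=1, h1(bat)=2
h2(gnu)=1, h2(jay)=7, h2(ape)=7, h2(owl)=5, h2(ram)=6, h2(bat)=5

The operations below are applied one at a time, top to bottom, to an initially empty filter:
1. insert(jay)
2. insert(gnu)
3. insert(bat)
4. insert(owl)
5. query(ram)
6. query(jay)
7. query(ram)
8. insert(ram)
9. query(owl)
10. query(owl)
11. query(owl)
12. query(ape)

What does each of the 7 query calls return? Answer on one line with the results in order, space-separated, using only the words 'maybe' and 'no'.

Answer: maybe maybe maybe maybe maybe maybe no

Derivation:
Start: bits=00000000
Op 1: insert jay -> sets bits 4 7 -> bits=00001001
Op 2: insert gnu -> sets bits 1 6 -> bits=01001011
Op 3: insert bat -> sets bits 2 5 -> bits=01101111
Op 4: insert owl -> sets bits 1 5 -> bits=01101111
Op 5: query ram -> checks bit1=1, bit6=1 (all 1) -> maybe
Op 6: query jay -> checks bit4=1, bit7=1 (all 1) -> maybe
Op 7: query ram -> checks bit1=1, bit6=1 (all 1) -> maybe
Op 8: insert ram -> sets bits 1 6 -> bits=01101111
Op 9: query owl -> checks bit1=1, bit5=1 (all 1) -> maybe
Op 10: query owl -> checks bit1=1, bit5=1 (all 1) -> maybe
Op 11: query owl -> checks bit1=1, bit5=1 (all 1) -> maybe
Op 12: query ape -> checks bit0=0, bit7=1 (has a 0) -> no
Query results in order: maybe maybe maybe maybe maybe maybe no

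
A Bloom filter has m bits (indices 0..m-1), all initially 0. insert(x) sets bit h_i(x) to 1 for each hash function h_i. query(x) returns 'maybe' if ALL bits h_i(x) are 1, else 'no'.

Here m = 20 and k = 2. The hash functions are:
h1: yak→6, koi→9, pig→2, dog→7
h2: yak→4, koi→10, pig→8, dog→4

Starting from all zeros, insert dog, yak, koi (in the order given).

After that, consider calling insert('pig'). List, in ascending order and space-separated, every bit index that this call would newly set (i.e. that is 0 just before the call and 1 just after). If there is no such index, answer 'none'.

Start: bits=00000000000000000000
After insert 'dog': sets bits 4 7 -> bits=00001001000000000000
After insert 'yak': sets bits 4 6 -> bits=00001011000000000000
After insert 'koi': sets bits 9 10 -> bits=00001011011000000000
insert 'pig' would touch bits 2 8; currently bit2=0, bit8=0
Bits that are 0 among those (would change 0->1): 2 8

Answer: 2 8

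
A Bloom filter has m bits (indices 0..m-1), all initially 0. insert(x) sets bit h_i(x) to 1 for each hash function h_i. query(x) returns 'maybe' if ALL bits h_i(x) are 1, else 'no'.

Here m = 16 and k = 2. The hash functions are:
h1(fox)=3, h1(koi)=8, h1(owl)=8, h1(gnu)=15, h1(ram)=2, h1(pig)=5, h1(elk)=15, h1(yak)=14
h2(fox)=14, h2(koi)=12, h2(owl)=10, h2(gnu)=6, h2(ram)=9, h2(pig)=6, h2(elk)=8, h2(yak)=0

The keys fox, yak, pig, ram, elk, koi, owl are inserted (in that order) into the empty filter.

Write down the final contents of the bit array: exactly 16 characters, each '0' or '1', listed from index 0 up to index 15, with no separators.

Start: bits=0000000000000000
After insert 'fox': sets bits 3 14 -> bits=0001000000000010
After insert 'yak': sets bits 0 14 -> bits=1001000000000010
After insert 'pig': sets bits 5 6 -> bits=1001011000000010
After insert 'ram': sets bits 2 9 -> bits=1011011001000010
After insert 'elk': sets bits 8 15 -> bits=1011011011000011
After insert 'koi': sets bits 8 12 -> bits=1011011011001011
After insert 'owl': sets bits 8 10 -> bits=1011011011101011

Answer: 1011011011101011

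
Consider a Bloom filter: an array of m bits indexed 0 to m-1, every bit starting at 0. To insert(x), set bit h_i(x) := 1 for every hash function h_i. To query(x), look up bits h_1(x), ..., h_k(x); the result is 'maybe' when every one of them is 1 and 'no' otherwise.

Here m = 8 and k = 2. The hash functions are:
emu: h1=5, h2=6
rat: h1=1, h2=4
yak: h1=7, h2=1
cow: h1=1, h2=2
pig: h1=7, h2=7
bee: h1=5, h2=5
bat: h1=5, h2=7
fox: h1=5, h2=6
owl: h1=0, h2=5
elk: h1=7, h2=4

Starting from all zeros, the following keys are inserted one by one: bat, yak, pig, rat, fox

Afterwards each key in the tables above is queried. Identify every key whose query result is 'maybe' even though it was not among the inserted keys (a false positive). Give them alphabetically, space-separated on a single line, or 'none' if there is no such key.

Start: bits=00000000
After insert 'bat': sets bits 5 7 -> bits=00000101
After insert 'yak': sets bits 1 7 -> bits=01000101
After insert 'pig': sets bits 7 -> bits=01000101
After insert 'rat': sets bits 1 4 -> bits=01001101
After insert 'fox': sets bits 5 6 -> bits=01001111
Not inserted: bee cow elk emu owl — query each against bits=01001111:
query bee: checks bit5=1 (all 1) -> maybe => FALSE POSITIVE
query cow: checks bit1=1, bit2=0 (has a 0) -> no => not a false positive
query elk: checks bit4=1, bit7=1 (all 1) -> maybe => FALSE POSITIVE
query emu: checks bit5=1, bit6=1 (all 1) -> maybe => FALSE POSITIVE
query owl: checks bit0=0, bit5=1 (has a 0) -> no => not a false positive
False positives (alphabetical): bee elk emu

Answer: bee elk emu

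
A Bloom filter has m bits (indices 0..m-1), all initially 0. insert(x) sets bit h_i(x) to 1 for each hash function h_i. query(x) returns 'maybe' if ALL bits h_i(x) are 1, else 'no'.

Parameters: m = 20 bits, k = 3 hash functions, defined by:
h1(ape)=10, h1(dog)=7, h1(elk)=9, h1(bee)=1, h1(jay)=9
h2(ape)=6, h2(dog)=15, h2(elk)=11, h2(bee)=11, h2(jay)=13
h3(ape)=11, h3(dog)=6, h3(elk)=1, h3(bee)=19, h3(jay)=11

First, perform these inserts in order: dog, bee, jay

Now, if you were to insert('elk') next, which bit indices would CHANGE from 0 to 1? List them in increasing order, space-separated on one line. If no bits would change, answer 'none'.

Answer: none

Derivation:
Start: bits=00000000000000000000
After insert 'dog': sets bits 6 7 15 -> bits=00000011000000010000
After insert 'bee': sets bits 1 11 19 -> bits=01000011000100010001
After insert 'jay': sets bits 9 11 13 -> bits=01000011010101010001
insert 'elk' would touch bits 1 9 11; currently bit1=1, bit9=1, bit11=1
Bits that are 0 among those (would change 0->1): none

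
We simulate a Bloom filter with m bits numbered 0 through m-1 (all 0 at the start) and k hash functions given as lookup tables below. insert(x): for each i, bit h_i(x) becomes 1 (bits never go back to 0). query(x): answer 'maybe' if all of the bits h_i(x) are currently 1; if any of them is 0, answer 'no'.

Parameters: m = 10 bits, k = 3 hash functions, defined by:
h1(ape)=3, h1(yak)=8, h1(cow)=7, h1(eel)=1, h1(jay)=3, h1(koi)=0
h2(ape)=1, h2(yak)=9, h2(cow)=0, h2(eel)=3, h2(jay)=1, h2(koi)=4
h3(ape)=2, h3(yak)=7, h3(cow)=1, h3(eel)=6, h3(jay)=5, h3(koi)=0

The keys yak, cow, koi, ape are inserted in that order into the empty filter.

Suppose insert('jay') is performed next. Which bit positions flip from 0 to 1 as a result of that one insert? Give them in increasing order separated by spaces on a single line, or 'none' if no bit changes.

Start: bits=0000000000
After insert 'yak': sets bits 7 8 9 -> bits=0000000111
After insert 'cow': sets bits 0 1 7 -> bits=1100000111
After insert 'koi': sets bits 0 4 -> bits=1100100111
After insert 'ape': sets bits 1 2 3 -> bits=1111100111
insert 'jay' would touch bits 1 3 5; currently bit1=1, bit3=1, bit5=0
Bits that are 0 among those (would change 0->1): 5

Answer: 5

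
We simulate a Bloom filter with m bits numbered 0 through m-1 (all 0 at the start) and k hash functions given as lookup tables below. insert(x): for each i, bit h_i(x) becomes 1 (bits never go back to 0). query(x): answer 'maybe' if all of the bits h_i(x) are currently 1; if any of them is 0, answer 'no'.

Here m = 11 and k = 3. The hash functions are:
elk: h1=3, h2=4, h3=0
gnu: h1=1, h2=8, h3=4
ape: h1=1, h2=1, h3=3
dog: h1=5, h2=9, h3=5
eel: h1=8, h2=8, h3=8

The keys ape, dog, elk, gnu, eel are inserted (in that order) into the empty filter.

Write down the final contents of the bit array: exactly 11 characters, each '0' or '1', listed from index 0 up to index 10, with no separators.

Answer: 11011100110

Derivation:
Start: bits=00000000000
After insert 'ape': sets bits 1 3 -> bits=01010000000
After insert 'dog': sets bits 5 9 -> bits=01010100010
After insert 'elk': sets bits 0 3 4 -> bits=11011100010
After insert 'gnu': sets bits 1 4 8 -> bits=11011100110
After insert 'eel': sets bits 8 -> bits=11011100110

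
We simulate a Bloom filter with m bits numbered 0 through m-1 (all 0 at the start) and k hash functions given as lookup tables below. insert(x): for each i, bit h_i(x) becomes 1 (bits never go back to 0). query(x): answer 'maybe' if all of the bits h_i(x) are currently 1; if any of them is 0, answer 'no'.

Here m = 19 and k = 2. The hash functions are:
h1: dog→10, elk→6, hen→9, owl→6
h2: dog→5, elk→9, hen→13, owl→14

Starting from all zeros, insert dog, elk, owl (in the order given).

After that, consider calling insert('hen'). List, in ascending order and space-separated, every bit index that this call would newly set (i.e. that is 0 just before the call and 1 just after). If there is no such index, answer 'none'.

Answer: 13

Derivation:
Start: bits=0000000000000000000
After insert 'dog': sets bits 5 10 -> bits=0000010000100000000
After insert 'elk': sets bits 6 9 -> bits=0000011001100000000
After insert 'owl': sets bits 6 14 -> bits=0000011001100010000
insert 'hen' would touch bits 9 13; currently bit9=1, bit13=0
Bits that are 0 among those (would change 0->1): 13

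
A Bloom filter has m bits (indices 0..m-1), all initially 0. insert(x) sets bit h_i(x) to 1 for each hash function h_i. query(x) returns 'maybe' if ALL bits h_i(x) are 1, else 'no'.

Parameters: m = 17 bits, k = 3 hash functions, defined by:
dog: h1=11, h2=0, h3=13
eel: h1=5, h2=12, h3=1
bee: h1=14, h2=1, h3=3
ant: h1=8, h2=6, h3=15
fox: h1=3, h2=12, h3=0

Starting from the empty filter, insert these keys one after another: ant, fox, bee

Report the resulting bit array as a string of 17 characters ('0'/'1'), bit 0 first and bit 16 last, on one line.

Answer: 11010010100010110

Derivation:
Start: bits=00000000000000000
After insert 'ant': sets bits 6 8 15 -> bits=00000010100000010
After insert 'fox': sets bits 0 3 12 -> bits=10010010100010010
After insert 'bee': sets bits 1 3 14 -> bits=11010010100010110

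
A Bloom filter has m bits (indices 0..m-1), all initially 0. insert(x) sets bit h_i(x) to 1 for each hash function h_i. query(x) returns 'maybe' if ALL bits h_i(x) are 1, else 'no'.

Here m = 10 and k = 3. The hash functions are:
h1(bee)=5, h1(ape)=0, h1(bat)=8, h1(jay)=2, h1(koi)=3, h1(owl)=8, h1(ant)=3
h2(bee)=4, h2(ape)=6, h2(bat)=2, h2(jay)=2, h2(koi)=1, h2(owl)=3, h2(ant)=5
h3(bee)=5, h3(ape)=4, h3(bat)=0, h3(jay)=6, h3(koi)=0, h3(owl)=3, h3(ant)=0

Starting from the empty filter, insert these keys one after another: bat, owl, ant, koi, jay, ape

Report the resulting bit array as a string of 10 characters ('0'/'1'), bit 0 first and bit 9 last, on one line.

Start: bits=0000000000
After insert 'bat': sets bits 0 2 8 -> bits=1010000010
After insert 'owl': sets bits 3 8 -> bits=1011000010
After insert 'ant': sets bits 0 3 5 -> bits=1011010010
After insert 'koi': sets bits 0 1 3 -> bits=1111010010
After insert 'jay': sets bits 2 6 -> bits=1111011010
After insert 'ape': sets bits 0 4 6 -> bits=1111111010

Answer: 1111111010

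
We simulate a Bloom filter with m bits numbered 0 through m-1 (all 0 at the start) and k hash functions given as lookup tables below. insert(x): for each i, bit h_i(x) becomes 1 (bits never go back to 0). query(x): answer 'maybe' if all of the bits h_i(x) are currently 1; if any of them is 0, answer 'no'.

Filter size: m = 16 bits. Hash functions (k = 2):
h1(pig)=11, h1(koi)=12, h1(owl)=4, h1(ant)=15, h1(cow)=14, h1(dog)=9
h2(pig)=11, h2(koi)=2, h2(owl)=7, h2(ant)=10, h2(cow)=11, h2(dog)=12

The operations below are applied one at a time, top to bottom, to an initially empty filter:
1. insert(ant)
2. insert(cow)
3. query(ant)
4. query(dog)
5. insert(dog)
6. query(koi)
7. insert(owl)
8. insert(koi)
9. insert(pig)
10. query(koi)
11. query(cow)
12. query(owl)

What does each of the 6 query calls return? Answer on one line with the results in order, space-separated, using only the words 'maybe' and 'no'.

Start: bits=0000000000000000
Op 1: insert ant -> sets bits 10 15 -> bits=0000000000100001
Op 2: insert cow -> sets bits 11 14 -> bits=0000000000110011
Op 3: query ant -> checks bit10=1, bit15=1 (all 1) -> maybe
Op 4: query dog -> checks bit9=0, bit12=0 (has a 0) -> no
Op 5: insert dog -> sets bits 9 12 -> bits=0000000001111011
Op 6: query koi -> checks bit2=0, bit12=1 (has a 0) -> no
Op 7: insert owl -> sets bits 4 7 -> bits=0000100101111011
Op 8: insert koi -> sets bits 2 12 -> bits=0010100101111011
Op 9: insert pig -> sets bits 11 -> bits=0010100101111011
Op 10: query koi -> checks bit2=1, bit12=1 (all 1) -> maybe
Op 11: query cow -> checks bit11=1, bit14=1 (all 1) -> maybe
Op 12: query owl -> checks bit4=1, bit7=1 (all 1) -> maybe
Query results in order: maybe no no maybe maybe maybe

Answer: maybe no no maybe maybe maybe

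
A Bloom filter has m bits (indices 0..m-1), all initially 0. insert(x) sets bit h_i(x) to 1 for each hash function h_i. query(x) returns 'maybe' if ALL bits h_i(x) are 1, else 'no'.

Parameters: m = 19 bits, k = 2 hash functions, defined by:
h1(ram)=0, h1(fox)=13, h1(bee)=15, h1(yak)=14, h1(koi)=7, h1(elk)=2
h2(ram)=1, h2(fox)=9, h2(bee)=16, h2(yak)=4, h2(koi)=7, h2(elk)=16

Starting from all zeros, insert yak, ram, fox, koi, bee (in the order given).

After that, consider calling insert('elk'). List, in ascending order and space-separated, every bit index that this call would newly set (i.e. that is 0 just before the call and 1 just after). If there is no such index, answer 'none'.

Start: bits=0000000000000000000
After insert 'yak': sets bits 4 14 -> bits=0000100000000010000
After insert 'ram': sets bits 0 1 -> bits=1100100000000010000
After insert 'fox': sets bits 9 13 -> bits=1100100001000110000
After insert 'koi': sets bits 7 -> bits=1100100101000110000
After insert 'bee': sets bits 15 16 -> bits=1100100101000111100
insert 'elk' would touch bits 2 16; currently bit2=0, bit16=1
Bits that are 0 among those (would change 0->1): 2

Answer: 2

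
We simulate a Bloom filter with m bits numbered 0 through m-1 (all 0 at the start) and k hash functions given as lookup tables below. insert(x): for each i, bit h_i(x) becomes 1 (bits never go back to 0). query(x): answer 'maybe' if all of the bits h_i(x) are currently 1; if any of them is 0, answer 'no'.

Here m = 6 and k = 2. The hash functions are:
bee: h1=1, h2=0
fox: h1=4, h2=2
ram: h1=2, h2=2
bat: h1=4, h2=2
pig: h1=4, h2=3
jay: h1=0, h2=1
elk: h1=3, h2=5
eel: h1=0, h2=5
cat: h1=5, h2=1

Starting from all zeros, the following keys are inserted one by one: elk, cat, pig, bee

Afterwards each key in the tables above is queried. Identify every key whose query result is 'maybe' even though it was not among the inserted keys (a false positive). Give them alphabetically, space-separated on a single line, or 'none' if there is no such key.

Answer: eel jay

Derivation:
Start: bits=000000
After insert 'elk': sets bits 3 5 -> bits=000101
After insert 'cat': sets bits 1 5 -> bits=010101
After insert 'pig': sets bits 3 4 -> bits=010111
After insert 'bee': sets bits 0 1 -> bits=110111
Not inserted: bat eel fox jay ram — query each against bits=110111:
query bat: checks bit2=0, bit4=1 (has a 0) -> no => not a false positive
query eel: checks bit0=1, bit5=1 (all 1) -> maybe => FALSE POSITIVE
query fox: checks bit2=0, bit4=1 (has a 0) -> no => not a false positive
query jay: checks bit0=1, bit1=1 (all 1) -> maybe => FALSE POSITIVE
query ram: checks bit2=0 (has a 0) -> no => not a false positive
False positives (alphabetical): eel jay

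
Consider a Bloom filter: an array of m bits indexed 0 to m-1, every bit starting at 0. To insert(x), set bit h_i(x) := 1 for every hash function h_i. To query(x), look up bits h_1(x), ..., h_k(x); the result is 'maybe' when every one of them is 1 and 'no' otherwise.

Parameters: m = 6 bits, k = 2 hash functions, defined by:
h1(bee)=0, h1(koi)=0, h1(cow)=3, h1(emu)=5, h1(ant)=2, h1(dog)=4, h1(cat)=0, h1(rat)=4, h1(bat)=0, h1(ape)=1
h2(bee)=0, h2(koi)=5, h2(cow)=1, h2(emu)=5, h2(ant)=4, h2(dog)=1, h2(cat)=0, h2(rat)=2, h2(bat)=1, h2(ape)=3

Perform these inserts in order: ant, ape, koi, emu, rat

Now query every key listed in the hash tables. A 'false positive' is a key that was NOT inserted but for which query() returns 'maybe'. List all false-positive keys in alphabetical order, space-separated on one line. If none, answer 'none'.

Answer: bat bee cat cow dog

Derivation:
Start: bits=000000
After insert 'ant': sets bits 2 4 -> bits=001010
After insert 'ape': sets bits 1 3 -> bits=011110
After insert 'koi': sets bits 0 5 -> bits=111111
After insert 'emu': sets bits 5 -> bits=111111
After insert 'rat': sets bits 2 4 -> bits=111111
Not inserted: bat bee cat cow dog — query each against bits=111111:
query bat: checks bit0=1, bit1=1 (all 1) -> maybe => FALSE POSITIVE
query bee: checks bit0=1 (all 1) -> maybe => FALSE POSITIVE
query cat: checks bit0=1 (all 1) -> maybe => FALSE POSITIVE
query cow: checks bit1=1, bit3=1 (all 1) -> maybe => FALSE POSITIVE
query dog: checks bit1=1, bit4=1 (all 1) -> maybe => FALSE POSITIVE
False positives (alphabetical): bat bee cat cow dog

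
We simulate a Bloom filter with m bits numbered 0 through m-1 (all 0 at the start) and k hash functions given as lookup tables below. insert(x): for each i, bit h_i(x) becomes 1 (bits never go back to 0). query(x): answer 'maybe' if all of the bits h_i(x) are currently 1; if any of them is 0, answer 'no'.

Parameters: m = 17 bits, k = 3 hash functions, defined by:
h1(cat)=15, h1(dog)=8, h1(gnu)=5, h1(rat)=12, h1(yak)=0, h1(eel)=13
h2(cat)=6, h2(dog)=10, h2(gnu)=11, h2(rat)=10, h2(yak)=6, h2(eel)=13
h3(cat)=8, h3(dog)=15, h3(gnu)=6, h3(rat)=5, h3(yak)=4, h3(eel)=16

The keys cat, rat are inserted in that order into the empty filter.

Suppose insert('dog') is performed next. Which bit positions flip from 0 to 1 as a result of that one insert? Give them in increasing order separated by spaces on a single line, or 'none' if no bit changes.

Answer: none

Derivation:
Start: bits=00000000000000000
After insert 'cat': sets bits 6 8 15 -> bits=00000010100000010
After insert 'rat': sets bits 5 10 12 -> bits=00000110101010010
insert 'dog' would touch bits 8 10 15; currently bit8=1, bit10=1, bit15=1
Bits that are 0 among those (would change 0->1): none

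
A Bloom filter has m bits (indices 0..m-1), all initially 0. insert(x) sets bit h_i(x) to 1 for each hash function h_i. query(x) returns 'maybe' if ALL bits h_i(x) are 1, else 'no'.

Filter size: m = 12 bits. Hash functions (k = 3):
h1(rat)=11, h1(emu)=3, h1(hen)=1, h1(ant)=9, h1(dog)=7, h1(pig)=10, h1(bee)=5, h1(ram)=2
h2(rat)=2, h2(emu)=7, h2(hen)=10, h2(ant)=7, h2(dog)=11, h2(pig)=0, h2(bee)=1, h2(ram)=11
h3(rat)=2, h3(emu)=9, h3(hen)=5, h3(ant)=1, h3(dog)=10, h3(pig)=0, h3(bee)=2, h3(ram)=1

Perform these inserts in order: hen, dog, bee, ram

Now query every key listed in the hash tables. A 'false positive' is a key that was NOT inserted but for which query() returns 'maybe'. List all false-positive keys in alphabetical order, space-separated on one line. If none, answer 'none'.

Answer: rat

Derivation:
Start: bits=000000000000
After insert 'hen': sets bits 1 5 10 -> bits=010001000010
After insert 'dog': sets bits 7 10 11 -> bits=010001010011
After insert 'bee': sets bits 1 2 5 -> bits=011001010011
After insert 'ram': sets bits 1 2 11 -> bits=011001010011
Not inserted: ant emu pig rat — query each against bits=011001010011:
query ant: checks bit1=1, bit7=1, bit9=0 (has a 0) -> no => not a false positive
query emu: checks bit3=0, bit7=1, bit9=0 (has a 0) -> no => not a false positive
query pig: checks bit0=0, bit10=1 (has a 0) -> no => not a false positive
query rat: checks bit2=1, bit11=1 (all 1) -> maybe => FALSE POSITIVE
False positives (alphabetical): rat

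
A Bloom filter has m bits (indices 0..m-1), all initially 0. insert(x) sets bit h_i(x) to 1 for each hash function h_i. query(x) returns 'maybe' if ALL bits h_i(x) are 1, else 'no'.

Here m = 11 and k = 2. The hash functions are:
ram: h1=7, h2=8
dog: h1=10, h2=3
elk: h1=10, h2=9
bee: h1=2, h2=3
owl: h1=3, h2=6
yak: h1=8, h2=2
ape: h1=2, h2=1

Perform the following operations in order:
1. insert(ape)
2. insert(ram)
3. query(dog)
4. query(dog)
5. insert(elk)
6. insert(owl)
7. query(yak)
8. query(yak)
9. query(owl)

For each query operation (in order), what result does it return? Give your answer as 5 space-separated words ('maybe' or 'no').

Answer: no no maybe maybe maybe

Derivation:
Start: bits=00000000000
Op 1: insert ape -> sets bits 1 2 -> bits=01100000000
Op 2: insert ram -> sets bits 7 8 -> bits=01100001100
Op 3: query dog -> checks bit3=0, bit10=0 (has a 0) -> no
Op 4: query dog -> checks bit3=0, bit10=0 (has a 0) -> no
Op 5: insert elk -> sets bits 9 10 -> bits=01100001111
Op 6: insert owl -> sets bits 3 6 -> bits=01110011111
Op 7: query yak -> checks bit2=1, bit8=1 (all 1) -> maybe
Op 8: query yak -> checks bit2=1, bit8=1 (all 1) -> maybe
Op 9: query owl -> checks bit3=1, bit6=1 (all 1) -> maybe
Query results in order: no no maybe maybe maybe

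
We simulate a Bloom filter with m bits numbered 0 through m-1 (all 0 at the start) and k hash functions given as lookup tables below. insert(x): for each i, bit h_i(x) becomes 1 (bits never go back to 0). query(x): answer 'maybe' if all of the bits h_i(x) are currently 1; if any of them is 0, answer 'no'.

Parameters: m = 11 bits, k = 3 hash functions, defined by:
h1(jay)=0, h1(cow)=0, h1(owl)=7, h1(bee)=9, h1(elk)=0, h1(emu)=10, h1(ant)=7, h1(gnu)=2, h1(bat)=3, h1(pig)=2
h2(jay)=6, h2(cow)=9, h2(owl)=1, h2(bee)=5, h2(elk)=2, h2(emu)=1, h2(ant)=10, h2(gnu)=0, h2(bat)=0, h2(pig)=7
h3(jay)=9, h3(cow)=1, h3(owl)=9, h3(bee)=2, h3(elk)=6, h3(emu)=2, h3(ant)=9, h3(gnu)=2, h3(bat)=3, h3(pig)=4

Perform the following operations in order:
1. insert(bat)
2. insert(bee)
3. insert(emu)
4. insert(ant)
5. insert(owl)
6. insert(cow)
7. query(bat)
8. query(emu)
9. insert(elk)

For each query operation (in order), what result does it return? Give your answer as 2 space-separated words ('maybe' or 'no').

Start: bits=00000000000
Op 1: insert bat -> sets bits 0 3 -> bits=10010000000
Op 2: insert bee -> sets bits 2 5 9 -> bits=10110100010
Op 3: insert emu -> sets bits 1 2 10 -> bits=11110100011
Op 4: insert ant -> sets bits 7 9 10 -> bits=11110101011
Op 5: insert owl -> sets bits 1 7 9 -> bits=11110101011
Op 6: insert cow -> sets bits 0 1 9 -> bits=11110101011
Op 7: query bat -> checks bit0=1, bit3=1 (all 1) -> maybe
Op 8: query emu -> checks bit1=1, bit2=1, bit10=1 (all 1) -> maybe
Op 9: insert elk -> sets bits 0 2 6 -> bits=11110111011
Query results in order: maybe maybe

Answer: maybe maybe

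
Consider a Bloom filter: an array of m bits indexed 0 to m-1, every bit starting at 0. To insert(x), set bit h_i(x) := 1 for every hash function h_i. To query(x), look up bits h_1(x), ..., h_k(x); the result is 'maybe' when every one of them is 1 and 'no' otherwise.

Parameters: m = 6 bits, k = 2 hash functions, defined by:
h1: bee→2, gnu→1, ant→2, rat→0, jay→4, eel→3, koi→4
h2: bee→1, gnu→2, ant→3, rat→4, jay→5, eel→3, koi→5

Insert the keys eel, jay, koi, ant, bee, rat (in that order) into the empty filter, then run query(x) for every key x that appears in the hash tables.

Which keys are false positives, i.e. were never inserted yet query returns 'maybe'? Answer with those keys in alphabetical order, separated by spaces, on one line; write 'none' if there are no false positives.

Start: bits=000000
After insert 'eel': sets bits 3 -> bits=000100
After insert 'jay': sets bits 4 5 -> bits=000111
After insert 'koi': sets bits 4 5 -> bits=000111
After insert 'ant': sets bits 2 3 -> bits=001111
After insert 'bee': sets bits 1 2 -> bits=011111
After insert 'rat': sets bits 0 4 -> bits=111111
Not inserted: gnu — query each against bits=111111:
query gnu: checks bit1=1, bit2=1 (all 1) -> maybe => FALSE POSITIVE
False positives (alphabetical): gnu

Answer: gnu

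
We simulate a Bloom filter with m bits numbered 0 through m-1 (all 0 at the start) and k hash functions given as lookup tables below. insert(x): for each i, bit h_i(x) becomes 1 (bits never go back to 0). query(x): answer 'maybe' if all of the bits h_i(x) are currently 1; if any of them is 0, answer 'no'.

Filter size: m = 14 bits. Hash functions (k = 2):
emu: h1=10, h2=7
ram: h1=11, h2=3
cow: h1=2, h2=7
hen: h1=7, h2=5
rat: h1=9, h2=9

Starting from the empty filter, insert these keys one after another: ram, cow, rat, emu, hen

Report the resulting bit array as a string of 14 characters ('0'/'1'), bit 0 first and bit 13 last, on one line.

Start: bits=00000000000000
After insert 'ram': sets bits 3 11 -> bits=00010000000100
After insert 'cow': sets bits 2 7 -> bits=00110001000100
After insert 'rat': sets bits 9 -> bits=00110001010100
After insert 'emu': sets bits 7 10 -> bits=00110001011100
After insert 'hen': sets bits 5 7 -> bits=00110101011100

Answer: 00110101011100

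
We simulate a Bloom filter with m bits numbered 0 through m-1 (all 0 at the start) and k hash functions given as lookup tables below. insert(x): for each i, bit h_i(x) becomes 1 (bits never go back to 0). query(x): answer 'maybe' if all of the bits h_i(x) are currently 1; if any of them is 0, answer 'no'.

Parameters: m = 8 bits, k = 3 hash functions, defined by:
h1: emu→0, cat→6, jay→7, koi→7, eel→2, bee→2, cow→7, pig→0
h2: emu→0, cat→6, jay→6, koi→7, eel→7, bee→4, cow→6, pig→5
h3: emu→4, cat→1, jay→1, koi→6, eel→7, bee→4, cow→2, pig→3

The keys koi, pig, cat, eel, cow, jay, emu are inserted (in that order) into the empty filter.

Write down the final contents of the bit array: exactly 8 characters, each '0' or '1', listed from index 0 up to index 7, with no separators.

Start: bits=00000000
After insert 'koi': sets bits 6 7 -> bits=00000011
After insert 'pig': sets bits 0 3 5 -> bits=10010111
After insert 'cat': sets bits 1 6 -> bits=11010111
After insert 'eel': sets bits 2 7 -> bits=11110111
After insert 'cow': sets bits 2 6 7 -> bits=11110111
After insert 'jay': sets bits 1 6 7 -> bits=11110111
After insert 'emu': sets bits 0 4 -> bits=11111111

Answer: 11111111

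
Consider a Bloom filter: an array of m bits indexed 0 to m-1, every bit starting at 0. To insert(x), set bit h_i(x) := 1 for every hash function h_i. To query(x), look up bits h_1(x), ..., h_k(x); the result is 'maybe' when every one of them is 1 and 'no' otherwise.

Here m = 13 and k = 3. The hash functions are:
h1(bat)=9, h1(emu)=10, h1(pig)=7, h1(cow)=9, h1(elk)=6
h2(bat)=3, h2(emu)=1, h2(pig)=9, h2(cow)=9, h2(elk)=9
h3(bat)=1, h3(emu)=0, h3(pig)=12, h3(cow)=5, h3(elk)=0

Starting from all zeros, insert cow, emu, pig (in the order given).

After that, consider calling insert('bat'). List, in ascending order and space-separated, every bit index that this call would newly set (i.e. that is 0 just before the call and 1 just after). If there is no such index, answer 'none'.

Answer: 3

Derivation:
Start: bits=0000000000000
After insert 'cow': sets bits 5 9 -> bits=0000010001000
After insert 'emu': sets bits 0 1 10 -> bits=1100010001100
After insert 'pig': sets bits 7 9 12 -> bits=1100010101101
insert 'bat' would touch bits 1 3 9; currently bit1=1, bit3=0, bit9=1
Bits that are 0 among those (would change 0->1): 3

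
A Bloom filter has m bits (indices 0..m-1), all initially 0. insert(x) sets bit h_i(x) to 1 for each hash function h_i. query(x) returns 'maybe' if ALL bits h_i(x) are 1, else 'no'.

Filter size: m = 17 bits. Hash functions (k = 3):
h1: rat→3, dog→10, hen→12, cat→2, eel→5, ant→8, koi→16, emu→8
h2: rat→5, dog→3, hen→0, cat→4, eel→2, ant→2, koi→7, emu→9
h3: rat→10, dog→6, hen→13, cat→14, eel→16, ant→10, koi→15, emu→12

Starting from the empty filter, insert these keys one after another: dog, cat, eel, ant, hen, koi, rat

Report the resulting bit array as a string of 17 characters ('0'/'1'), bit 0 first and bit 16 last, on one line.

Answer: 10111111101011111

Derivation:
Start: bits=00000000000000000
After insert 'dog': sets bits 3 6 10 -> bits=00010010001000000
After insert 'cat': sets bits 2 4 14 -> bits=00111010001000100
After insert 'eel': sets bits 2 5 16 -> bits=00111110001000101
After insert 'ant': sets bits 2 8 10 -> bits=00111110101000101
After insert 'hen': sets bits 0 12 13 -> bits=10111110101011101
After insert 'koi': sets bits 7 15 16 -> bits=10111111101011111
After insert 'rat': sets bits 3 5 10 -> bits=10111111101011111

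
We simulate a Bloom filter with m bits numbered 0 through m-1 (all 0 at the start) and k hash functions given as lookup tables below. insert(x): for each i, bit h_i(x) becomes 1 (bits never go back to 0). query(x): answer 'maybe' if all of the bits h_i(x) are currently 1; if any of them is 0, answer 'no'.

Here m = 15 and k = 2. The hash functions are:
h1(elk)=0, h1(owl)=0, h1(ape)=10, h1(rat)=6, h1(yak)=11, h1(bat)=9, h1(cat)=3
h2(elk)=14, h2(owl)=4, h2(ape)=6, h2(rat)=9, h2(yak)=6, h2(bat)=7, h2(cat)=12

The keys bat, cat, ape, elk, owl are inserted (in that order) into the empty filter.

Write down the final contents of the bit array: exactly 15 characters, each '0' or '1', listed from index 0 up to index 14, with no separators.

Answer: 100110110110101

Derivation:
Start: bits=000000000000000
After insert 'bat': sets bits 7 9 -> bits=000000010100000
After insert 'cat': sets bits 3 12 -> bits=000100010100100
After insert 'ape': sets bits 6 10 -> bits=000100110110100
After insert 'elk': sets bits 0 14 -> bits=100100110110101
After insert 'owl': sets bits 0 4 -> bits=100110110110101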